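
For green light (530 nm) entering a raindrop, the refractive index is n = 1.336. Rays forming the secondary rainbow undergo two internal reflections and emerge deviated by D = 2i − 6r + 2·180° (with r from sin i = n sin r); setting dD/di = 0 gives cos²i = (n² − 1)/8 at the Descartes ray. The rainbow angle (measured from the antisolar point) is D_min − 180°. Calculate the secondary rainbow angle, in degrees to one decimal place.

51.7°

cos²i = (1.78490 − 1)/8 = 0.09811; i = arccos(0.31323) = 71.746°.
sin r = sin 71.746°/1.336 = 0.71084; r = 45.303°.
D_min = 2·71.746° − 6·45.303° + 360° = 231.674°.
Rainbow angle = D_min − 180° = 51.674°.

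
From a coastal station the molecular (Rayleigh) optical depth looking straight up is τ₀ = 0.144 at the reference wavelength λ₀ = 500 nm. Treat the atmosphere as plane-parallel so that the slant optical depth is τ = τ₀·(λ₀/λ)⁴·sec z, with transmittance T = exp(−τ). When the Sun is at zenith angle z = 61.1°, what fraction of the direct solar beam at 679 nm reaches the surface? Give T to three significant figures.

0.916

sec 61.1° = 2.0692.
τ = 0.144 × (500/679)⁴ × 2.0692 = 0.144 × 0.2940 × 2.0692 = 0.0876.
T = exp(−0.0876) = 0.9161.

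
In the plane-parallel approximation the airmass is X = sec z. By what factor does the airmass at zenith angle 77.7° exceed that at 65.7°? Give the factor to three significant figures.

X(77.7°)/X(65.7°) = sec 77.7° / sec 65.7° = cos 65.7° / cos 77.7° = 0.4115/0.2130 = 1.9317.

1.93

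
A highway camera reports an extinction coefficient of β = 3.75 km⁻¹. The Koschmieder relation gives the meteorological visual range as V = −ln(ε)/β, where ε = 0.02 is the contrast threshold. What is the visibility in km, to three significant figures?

1.04 km

V = −ln(0.02) / 3.75 = 3.912 / 3.75 = 1.0432 km.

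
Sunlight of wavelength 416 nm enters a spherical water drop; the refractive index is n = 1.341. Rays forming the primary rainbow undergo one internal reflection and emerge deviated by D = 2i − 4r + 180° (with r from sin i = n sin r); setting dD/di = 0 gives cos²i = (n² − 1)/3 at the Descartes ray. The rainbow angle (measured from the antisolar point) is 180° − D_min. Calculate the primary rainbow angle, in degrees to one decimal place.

40.9°

cos²i = (1.79828 − 1)/3 = 0.26609; i = arccos(0.51584) = 58.946°.
sin r = sin 58.946°/1.341 = 0.63884; r = 39.705°.
D_min = 2·58.946° − 4·39.705° + 180° = 139.071°.
Rainbow angle = 180° − D_min = 40.929°.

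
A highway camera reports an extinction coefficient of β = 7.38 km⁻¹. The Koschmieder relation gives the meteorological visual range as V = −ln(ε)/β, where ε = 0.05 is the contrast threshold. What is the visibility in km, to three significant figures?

V = −ln(0.05) / 7.38 = 2.996 / 7.38 = 0.4059 km.

0.406 km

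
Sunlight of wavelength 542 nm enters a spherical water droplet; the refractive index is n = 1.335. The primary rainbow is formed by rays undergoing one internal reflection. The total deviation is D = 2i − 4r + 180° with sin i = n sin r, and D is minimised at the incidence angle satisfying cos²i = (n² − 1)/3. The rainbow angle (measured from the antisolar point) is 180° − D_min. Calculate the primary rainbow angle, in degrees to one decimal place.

41.8°

cos²i = (1.78222 − 1)/3 = 0.26074; i = arccos(0.51063) = 59.294°.
sin r = sin 59.294°/1.335 = 0.64405; r = 40.094°.
D_min = 2·59.294° − 4·40.094° + 180° = 138.212°.
Rainbow angle = 180° − D_min = 41.788°.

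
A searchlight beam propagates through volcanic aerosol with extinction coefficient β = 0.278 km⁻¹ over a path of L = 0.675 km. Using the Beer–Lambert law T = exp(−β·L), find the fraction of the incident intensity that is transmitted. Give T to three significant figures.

0.829

τ = β·L = 0.278 × 0.675 = 0.1877.
T = exp(−0.1877) = 0.8289.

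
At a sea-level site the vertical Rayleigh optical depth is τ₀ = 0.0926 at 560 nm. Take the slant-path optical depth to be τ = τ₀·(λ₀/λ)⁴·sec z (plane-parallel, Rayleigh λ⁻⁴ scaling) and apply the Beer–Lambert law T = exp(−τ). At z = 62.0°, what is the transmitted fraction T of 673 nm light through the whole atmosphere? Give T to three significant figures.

0.910

sec 62.0° = 2.1301.
τ = 0.0926 × (560/673)⁴ × 2.1301 = 0.0926 × 0.4794 × 2.1301 = 0.0946.
T = exp(−0.0946) = 0.9098.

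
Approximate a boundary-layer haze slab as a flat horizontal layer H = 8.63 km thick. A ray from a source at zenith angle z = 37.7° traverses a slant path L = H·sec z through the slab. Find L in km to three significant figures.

sec z = 1/cos 37.7° = 1.2639.
L = 8.63 × 1.2639 = 10.907 km.

10.9 km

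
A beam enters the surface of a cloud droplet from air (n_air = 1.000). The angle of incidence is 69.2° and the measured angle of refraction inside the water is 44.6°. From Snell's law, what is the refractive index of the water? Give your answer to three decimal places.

n = sin θ_i / sin θ_r = sin 69.2° / sin 44.6° = 0.9348 / 0.7022 = 1.3314.

1.331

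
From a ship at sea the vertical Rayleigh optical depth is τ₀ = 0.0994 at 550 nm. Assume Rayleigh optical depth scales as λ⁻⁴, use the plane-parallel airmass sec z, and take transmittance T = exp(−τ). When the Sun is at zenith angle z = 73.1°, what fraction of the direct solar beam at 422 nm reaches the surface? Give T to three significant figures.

0.373

sec 73.1° = 3.4399.
τ = 0.0994 × (550/422)⁴ × 3.4399 = 0.0994 × 2.8854 × 3.4399 = 0.9866.
T = exp(−0.9866) = 0.3728.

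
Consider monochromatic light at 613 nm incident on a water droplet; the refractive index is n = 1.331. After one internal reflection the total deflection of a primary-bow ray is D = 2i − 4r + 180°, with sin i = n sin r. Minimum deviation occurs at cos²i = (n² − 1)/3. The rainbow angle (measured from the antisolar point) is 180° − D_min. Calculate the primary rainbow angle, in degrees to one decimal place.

cos²i = (1.77156 − 1)/3 = 0.25719; i = arccos(0.50714) = 59.527°.
sin r = sin 59.527°/1.331 = 0.64753; r = 40.356°.
D_min = 2·59.527° − 4·40.356° + 180° = 137.630°.
Rainbow angle = 180° − D_min = 42.370°.

42.4°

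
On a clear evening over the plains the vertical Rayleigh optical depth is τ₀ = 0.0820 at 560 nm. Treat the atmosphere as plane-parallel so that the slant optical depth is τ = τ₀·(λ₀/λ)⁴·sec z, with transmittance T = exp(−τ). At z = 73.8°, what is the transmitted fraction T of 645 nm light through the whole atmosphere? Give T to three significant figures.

0.846

sec 73.8° = 3.5843.
τ = 0.0820 × (560/645)⁴ × 3.5843 = 0.0820 × 0.5682 × 3.5843 = 0.1670.
T = exp(−0.1670) = 0.8462.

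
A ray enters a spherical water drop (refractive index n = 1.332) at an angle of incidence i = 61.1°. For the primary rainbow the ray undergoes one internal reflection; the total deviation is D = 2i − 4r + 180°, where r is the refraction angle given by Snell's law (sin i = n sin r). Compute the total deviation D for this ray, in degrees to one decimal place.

137.8°

sin r = sin 61.1° / 1.332 = 0.8755/1.332 = 0.6573; r = 41.09°.
D = 2·61.1° − 4·41.09° + 180° = 122.20° − 164.36° + 180° = 137.84°.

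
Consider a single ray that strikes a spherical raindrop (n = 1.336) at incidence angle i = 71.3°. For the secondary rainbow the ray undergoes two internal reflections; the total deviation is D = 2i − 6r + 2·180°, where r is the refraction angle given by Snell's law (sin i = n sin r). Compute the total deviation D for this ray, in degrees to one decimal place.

231.7°

sin r = sin 71.3° / 1.336 = 0.9472/1.336 = 0.7090; r = 45.15°.
D = 2·71.3° − 6·45.15° + 2·180° = 142.60° − 270.92° + 360° = 231.68°.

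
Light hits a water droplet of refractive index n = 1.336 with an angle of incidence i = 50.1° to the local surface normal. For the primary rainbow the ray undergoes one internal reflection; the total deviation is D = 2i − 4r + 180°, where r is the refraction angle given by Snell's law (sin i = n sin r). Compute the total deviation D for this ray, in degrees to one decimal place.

140.0°

sin r = sin 50.1° / 1.336 = 0.7672/1.336 = 0.5742; r = 35.05°.
D = 2·50.1° − 4·35.05° + 180° = 100.20° − 140.18° + 180° = 140.02°.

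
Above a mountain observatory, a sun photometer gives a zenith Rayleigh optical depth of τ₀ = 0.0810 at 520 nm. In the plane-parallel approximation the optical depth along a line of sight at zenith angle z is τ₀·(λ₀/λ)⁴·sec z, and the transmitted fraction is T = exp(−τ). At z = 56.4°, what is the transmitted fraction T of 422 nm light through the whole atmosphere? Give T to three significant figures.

0.714

sec 56.4° = 1.8070.
τ = 0.0810 × (520/422)⁴ × 1.8070 = 0.0810 × 2.3055 × 1.8070 = 0.3375.
T = exp(−0.3375) = 0.7136.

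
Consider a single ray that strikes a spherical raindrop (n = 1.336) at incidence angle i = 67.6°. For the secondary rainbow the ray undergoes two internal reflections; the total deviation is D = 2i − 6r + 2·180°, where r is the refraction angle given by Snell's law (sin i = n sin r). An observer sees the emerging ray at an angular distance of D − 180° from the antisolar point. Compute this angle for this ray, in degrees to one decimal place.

52.5°

sin r = sin 67.6° / 1.336 = 0.9245/1.336 = 0.6920; r = 43.79°.
D = 2·67.6° − 6·43.79° + 2·180° = 135.20° − 262.74° + 360° = 232.46°.
Angle from antisolar point = D − 180° = 52.46°.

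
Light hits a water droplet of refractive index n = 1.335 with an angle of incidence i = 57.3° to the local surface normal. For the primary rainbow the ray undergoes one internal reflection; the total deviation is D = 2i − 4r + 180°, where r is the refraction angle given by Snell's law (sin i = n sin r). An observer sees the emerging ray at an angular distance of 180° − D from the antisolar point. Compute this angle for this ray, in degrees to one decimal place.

41.7°

sin r = sin 57.3° / 1.335 = 0.8415/1.335 = 0.6303; r = 39.08°.
D = 2·57.3° − 4·39.08° + 180° = 114.60° − 156.30° + 180° = 138.30°.
Angle from antisolar point = 180° − D = 41.70°.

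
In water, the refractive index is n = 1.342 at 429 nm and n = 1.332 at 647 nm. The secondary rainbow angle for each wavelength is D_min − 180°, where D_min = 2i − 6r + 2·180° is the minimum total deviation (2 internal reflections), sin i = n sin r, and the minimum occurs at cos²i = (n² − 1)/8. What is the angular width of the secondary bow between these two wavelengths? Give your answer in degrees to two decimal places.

2.59°

At 429 nm (n = 1.342): cos²i = 0.10012 → i = 71.554°, r = 44.981°, D_min = 233.222°, rainbow angle = 53.222°.
At 647 nm (n = 1.332): cos²i = 0.09678 → i = 71.875°, r = 45.520°, D_min = 230.628°, rainbow angle = 50.628°.
Angular width = |53.222° − 50.628°| = 2.594°.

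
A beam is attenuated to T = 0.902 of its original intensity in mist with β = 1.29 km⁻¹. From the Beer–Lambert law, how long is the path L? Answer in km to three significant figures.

0.0800 km

Beer–Lambert: T = exp(−βL) ⇒ L = −ln(T)/β = −ln(0.902)/1.29 = 0.1031/1.29 = 0.07995 km.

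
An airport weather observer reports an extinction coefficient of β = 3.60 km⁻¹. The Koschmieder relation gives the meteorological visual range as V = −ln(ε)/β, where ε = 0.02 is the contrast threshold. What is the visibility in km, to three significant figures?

1.09 km

V = −ln(0.02) / 3.60 = 3.912 / 3.60 = 1.0867 km.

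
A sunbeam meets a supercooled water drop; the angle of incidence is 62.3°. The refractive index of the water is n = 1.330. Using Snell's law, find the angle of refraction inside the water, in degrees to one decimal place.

41.7°

Snell: sin θ_r = sin θ_i / n = sin 62.3° / 1.330 = 0.8854 / 1.330 = 0.6657.
θ_r = arcsin(0.6657) = 41.74°.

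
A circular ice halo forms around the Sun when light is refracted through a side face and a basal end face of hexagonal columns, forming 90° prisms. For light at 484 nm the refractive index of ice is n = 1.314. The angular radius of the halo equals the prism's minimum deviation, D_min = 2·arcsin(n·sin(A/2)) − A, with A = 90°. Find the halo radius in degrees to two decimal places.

n·sin(A/2) = 1.314 × sin 45° = 1.314 × 0.7071 = 0.9291.
D_min = 2·arcsin(0.9291) − 90° = 2 × 68.301° − 90° = 46.602°.

46.60°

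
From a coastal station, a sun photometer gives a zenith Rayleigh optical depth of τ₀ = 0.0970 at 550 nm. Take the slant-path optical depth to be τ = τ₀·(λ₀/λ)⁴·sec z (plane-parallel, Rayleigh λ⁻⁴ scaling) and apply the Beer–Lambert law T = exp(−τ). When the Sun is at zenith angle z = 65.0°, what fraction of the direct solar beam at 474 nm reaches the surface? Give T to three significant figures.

0.660

sec 65.0° = 2.3662.
τ = 0.0970 × (550/474)⁴ × 2.3662 = 0.0970 × 1.8127 × 2.3662 = 0.4161.
T = exp(−0.4161) = 0.6596.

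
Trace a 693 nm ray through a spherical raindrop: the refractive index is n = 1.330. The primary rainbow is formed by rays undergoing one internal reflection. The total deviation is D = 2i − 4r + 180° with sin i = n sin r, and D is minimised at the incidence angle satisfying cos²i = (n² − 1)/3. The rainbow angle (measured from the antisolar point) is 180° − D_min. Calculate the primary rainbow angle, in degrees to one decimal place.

42.5°

cos²i = (1.76890 − 1)/3 = 0.25630; i = arccos(0.50626) = 59.585°.
sin r = sin 59.585°/1.330 = 0.64841; r = 40.422°.
D_min = 2·59.585° − 4·40.422° + 180° = 137.484°.
Rainbow angle = 180° − D_min = 42.516°.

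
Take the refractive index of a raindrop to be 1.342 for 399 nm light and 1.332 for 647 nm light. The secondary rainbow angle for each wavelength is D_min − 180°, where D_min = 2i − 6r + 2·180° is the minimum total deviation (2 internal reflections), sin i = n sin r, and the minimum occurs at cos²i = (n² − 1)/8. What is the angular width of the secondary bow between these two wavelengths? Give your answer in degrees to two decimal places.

2.59°

At 399 nm (n = 1.342): cos²i = 0.10012 → i = 71.554°, r = 44.981°, D_min = 233.222°, rainbow angle = 53.222°.
At 647 nm (n = 1.332): cos²i = 0.09678 → i = 71.875°, r = 45.520°, D_min = 230.628°, rainbow angle = 50.628°.
Angular width = |53.222° − 50.628°| = 2.594°.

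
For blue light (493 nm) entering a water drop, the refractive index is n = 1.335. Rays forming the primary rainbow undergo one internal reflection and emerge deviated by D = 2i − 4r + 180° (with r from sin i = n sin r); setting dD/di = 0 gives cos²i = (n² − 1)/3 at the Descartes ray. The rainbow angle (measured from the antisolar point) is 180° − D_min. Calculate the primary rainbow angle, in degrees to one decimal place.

cos²i = (1.78222 − 1)/3 = 0.26074; i = arccos(0.51063) = 59.294°.
sin r = sin 59.294°/1.335 = 0.64405; r = 40.094°.
D_min = 2·59.294° − 4·40.094° + 180° = 138.212°.
Rainbow angle = 180° − D_min = 41.788°.

41.8°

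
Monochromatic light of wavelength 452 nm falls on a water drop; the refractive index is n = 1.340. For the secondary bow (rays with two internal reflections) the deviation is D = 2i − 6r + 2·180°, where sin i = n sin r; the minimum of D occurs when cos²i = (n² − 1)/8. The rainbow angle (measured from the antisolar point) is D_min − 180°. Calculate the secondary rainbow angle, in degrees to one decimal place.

52.7°

cos²i = (1.79560 − 1)/8 = 0.09945; i = arccos(0.31536) = 71.618°.
sin r = sin 71.618°/1.340 = 0.70819; r = 45.088°.
D_min = 2·71.618° − 6·45.088° + 360° = 232.709°.
Rainbow angle = D_min − 180° = 52.709°.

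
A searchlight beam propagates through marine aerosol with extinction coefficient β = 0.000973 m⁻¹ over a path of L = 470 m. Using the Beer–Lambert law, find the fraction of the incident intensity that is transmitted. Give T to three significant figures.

τ = β·L = 0.000973 × 470 = 0.4573.
T = exp(−0.4573) = 0.6330.

0.633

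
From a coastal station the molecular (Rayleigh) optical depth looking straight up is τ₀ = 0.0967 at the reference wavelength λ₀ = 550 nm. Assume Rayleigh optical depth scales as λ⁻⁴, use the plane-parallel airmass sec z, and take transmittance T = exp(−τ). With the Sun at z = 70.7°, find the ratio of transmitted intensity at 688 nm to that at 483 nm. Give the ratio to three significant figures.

Airmass: sec 70.7° = 3.0256.
τ(688 nm) = 0.0967 × (550/688)⁴ × 3.0256 = 0.0967 × 0.4084 × 3.0256 = 0.1195.
τ(483 nm) = 0.0967 × (550/483)⁴ × 3.0256 = 0.0967 × 1.6814 × 3.0256 = 0.4919.
T(688)/T(483) = exp(τ_B − τ_A) = exp(0.3724) = 1.4513.

1.45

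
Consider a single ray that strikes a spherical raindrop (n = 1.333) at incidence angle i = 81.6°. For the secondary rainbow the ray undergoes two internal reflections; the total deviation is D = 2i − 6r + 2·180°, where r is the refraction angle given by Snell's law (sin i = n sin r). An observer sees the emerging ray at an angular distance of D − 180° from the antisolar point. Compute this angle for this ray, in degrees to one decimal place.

sin r = sin 81.6° / 1.333 = 0.9893/1.333 = 0.7421; r = 47.91°.
D = 2·81.6° − 6·47.91° + 2·180° = 163.20° − 287.48° + 360° = 235.72°.
Angle from antisolar point = D − 180° = 55.72°.

55.7°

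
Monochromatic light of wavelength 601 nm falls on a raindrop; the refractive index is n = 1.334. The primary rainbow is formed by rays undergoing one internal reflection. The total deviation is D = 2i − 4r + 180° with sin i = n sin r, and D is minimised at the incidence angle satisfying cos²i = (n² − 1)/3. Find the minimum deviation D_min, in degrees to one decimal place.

cos²i = (1.77956 − 1)/3 = 0.25985; i = arccos(0.50976) = 59.352°.
sin r = sin 59.352°/1.334 = 0.64492; r = 40.159°.
D_min = 2·59.352° − 4·40.159° + 180° = 138.067°.

138.1°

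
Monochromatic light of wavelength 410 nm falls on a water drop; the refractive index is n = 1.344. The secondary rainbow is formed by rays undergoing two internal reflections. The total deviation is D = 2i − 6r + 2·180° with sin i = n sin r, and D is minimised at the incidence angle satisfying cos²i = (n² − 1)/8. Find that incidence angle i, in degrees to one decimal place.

cos²i = (1.344² − 1)/8 = (1.80634 − 1)/8 = 0.10079.
cos i = 0.31748, so i = 71.490°.

71.5°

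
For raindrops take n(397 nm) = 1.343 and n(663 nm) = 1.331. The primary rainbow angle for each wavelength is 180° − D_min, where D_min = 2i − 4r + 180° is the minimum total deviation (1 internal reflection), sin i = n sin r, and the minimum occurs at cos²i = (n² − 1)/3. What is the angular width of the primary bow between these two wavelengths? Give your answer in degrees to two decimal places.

1.72°

At 397 nm (n = 1.343): cos²i = 0.26788 → i = 58.830°, r = 39.577°, D_min = 139.354°, rainbow angle = 40.646°.
At 663 nm (n = 1.331): cos²i = 0.25719 → i = 59.527°, r = 40.356°, D_min = 137.630°, rainbow angle = 42.370°.
Angular width = |40.646° − 42.370°| = 1.724°.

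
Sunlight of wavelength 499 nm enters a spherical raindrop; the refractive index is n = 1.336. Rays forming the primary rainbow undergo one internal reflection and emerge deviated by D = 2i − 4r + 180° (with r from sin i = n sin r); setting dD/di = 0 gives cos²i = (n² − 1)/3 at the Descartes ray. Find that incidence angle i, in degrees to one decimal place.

59.2°

cos²i = (1.336² − 1)/3 = (1.78490 − 1)/3 = 0.26163.
cos i = 0.51150, so i = 59.236°.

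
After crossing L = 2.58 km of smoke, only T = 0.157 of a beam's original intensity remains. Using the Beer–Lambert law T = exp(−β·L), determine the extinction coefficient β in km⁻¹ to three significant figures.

0.718 km⁻¹

Beer–Lambert: T = exp(−βL) ⇒ β = −ln(T)/L = −ln(0.157)/2.58 = 1.8515/2.58 = 0.7176 km⁻¹.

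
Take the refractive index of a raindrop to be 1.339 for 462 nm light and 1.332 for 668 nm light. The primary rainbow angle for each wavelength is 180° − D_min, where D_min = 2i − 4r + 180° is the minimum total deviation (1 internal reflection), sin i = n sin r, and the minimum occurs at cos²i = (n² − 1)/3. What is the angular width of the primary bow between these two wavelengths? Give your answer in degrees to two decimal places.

1.01°

At 462 nm (n = 1.339): cos²i = 0.26431 → i = 59.062°, r = 39.834°, D_min = 138.786°, rainbow angle = 41.214°.
At 668 nm (n = 1.332): cos²i = 0.25807 → i = 59.469°, r = 40.290°, D_min = 137.776°, rainbow angle = 42.224°.
Angular width = |41.214° − 42.224°| = 1.010°.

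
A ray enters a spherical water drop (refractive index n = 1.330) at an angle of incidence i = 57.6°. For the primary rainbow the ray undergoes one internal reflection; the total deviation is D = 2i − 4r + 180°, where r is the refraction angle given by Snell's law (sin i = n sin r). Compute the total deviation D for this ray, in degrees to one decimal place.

sin r = sin 57.6° / 1.330 = 0.8443/1.330 = 0.6348; r = 39.41°.
D = 2·57.6° − 4·39.41° + 180° = 115.20° − 157.63° + 180° = 137.57°.

137.6°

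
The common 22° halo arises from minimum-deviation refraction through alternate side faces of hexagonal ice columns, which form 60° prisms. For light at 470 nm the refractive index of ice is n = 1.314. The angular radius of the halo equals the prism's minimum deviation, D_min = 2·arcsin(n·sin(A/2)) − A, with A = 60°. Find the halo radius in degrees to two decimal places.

22.14°

n·sin(A/2) = 1.314 × sin 30° = 1.314 × 0.5000 = 0.6570.
D_min = 2·arcsin(0.6570) − 60° = 2 × 41.071° − 60° = 22.143°.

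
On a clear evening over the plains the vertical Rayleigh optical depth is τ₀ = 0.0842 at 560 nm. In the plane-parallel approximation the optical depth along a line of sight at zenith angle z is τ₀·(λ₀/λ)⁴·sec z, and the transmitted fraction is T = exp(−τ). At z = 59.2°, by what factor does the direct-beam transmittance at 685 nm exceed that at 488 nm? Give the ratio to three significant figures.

1.24

Airmass: sec 59.2° = 1.9530.
τ(685 nm) = 0.0842 × (560/685)⁴ × 1.9530 = 0.0842 × 0.4467 × 1.9530 = 0.0735.
τ(488 nm) = 0.0842 × (560/488)⁴ × 1.9530 = 0.0842 × 1.7341 × 1.9530 = 0.2852.
T(685)/T(488) = exp(τ_B − τ_A) = exp(0.2117) = 1.2358.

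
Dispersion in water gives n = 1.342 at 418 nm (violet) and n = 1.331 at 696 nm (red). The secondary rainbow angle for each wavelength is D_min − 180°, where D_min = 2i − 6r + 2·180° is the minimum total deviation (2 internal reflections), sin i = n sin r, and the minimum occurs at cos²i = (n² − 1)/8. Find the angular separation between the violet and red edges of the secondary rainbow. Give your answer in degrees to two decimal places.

At 418 nm (n = 1.342): cos²i = 0.10012 → i = 71.554°, r = 44.981°, D_min = 233.222°, rainbow angle = 53.222°.
At 696 nm (n = 1.331): cos²i = 0.09645 → i = 71.907°, r = 45.575°, D_min = 230.365°, rainbow angle = 50.365°.
Angular width = |53.222° − 50.365°| = 2.857°.

2.86°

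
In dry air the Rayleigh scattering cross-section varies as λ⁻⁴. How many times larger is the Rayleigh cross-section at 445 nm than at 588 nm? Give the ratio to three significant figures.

3.05

Rayleigh scattering ∝ λ⁻⁴, so the ratio of coefficients is the inverse fourth power of the wavelength ratio.
σ(445)/σ(588) = (588/445)⁴ = (1.3213)⁴ = 3.048.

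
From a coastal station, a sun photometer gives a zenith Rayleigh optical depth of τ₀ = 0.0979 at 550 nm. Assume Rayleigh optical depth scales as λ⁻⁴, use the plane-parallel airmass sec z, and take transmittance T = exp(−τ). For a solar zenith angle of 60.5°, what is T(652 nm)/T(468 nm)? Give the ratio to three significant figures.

1.32

Airmass: sec 60.5° = 2.0308.
τ(652 nm) = 0.0979 × (550/652)⁴ × 2.0308 = 0.0979 × 0.5064 × 2.0308 = 0.1007.
τ(468 nm) = 0.0979 × (550/468)⁴ × 2.0308 = 0.0979 × 1.9075 × 2.0308 = 0.3792.
T(652)/T(468) = exp(τ_B − τ_A) = exp(0.2786) = 1.3212.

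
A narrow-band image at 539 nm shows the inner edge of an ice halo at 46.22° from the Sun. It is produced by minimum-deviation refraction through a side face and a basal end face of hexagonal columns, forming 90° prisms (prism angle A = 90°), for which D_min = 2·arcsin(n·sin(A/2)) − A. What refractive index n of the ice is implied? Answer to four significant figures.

1.312

Rearranging: n = sin((D_min + A)/2) / sin(A/2).
(D_min + A)/2 = (46.22° + 90°)/2 = 68.110°.
n = sin 68.110° / sin 45° = 0.9279 / 0.7071 = 1.3123.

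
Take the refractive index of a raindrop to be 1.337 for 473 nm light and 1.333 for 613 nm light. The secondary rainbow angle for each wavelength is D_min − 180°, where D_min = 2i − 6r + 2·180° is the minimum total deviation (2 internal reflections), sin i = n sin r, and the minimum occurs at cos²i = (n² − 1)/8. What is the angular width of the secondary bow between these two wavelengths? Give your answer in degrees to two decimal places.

1.04°

At 473 nm (n = 1.337): cos²i = 0.09845 → i = 71.714°, r = 45.249°, D_min = 231.934°, rainbow angle = 51.934°.
At 613 nm (n = 1.333): cos²i = 0.09711 → i = 71.843°, r = 45.466°, D_min = 230.891°, rainbow angle = 50.891°.
Angular width = |51.934° − 50.891°| = 1.043°.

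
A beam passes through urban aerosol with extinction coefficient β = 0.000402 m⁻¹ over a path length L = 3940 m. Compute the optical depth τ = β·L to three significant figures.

τ = β·L = 0.000402 × 3940 = 1.5839.

1.58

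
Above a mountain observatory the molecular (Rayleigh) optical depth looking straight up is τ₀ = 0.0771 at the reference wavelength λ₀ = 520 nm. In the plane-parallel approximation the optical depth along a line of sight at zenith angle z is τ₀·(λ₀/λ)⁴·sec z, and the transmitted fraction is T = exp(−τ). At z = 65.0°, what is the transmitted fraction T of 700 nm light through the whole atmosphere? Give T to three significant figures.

sec 65.0° = 2.3662.
τ = 0.0771 × (520/700)⁴ × 2.3662 = 0.0771 × 0.3045 × 2.3662 = 0.0556.
T = exp(−0.0556) = 0.9460.

0.946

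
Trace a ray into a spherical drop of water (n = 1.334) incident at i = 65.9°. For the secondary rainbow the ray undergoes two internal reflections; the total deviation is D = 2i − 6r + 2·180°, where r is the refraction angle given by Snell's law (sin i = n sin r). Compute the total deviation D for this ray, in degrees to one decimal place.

sin r = sin 65.9° / 1.334 = 0.9128/1.334 = 0.6843; r = 43.18°.
D = 2·65.9° − 6·43.18° + 2·180° = 131.80° − 259.08° + 360° = 232.72°.

232.7°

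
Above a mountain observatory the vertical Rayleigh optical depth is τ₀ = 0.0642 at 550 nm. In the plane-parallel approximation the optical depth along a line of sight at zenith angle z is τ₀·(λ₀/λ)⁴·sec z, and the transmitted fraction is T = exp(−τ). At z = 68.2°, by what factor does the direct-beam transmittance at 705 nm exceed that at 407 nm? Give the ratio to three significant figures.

1.67

Airmass: sec 68.2° = 2.6927.
τ(705 nm) = 0.0642 × (550/705)⁴ × 2.6927 = 0.0642 × 0.3704 × 2.6927 = 0.0640.
τ(407 nm) = 0.0642 × (550/407)⁴ × 2.6927 = 0.0642 × 3.3348 × 2.6927 = 0.5765.
T(705)/T(407) = exp(τ_B − τ_A) = exp(0.5125) = 1.6694.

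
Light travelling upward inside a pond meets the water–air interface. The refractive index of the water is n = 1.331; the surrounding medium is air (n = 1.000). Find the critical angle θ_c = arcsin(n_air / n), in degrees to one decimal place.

48.7°

sin θ_c = n_air / n = 1.000 / 1.331 = 0.7513.
θ_c = arcsin(0.7513) = 48.70°.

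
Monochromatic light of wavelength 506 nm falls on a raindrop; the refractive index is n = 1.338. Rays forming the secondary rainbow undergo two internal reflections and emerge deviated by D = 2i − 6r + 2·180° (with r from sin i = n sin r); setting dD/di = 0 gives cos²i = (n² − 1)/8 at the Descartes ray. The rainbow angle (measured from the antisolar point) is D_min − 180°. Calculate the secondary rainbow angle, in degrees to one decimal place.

52.2°

cos²i = (1.79024 − 1)/8 = 0.09878; i = arccos(0.31429) = 71.682°.
sin r = sin 71.682°/1.338 = 0.70951; r = 45.195°.
D_min = 2·71.682° − 6·45.195° + 360° = 232.193°.
Rainbow angle = D_min − 180° = 52.193°.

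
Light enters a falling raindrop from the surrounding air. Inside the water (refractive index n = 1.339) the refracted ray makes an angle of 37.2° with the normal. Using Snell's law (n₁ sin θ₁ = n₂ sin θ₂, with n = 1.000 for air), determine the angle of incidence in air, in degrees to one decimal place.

54.1°

Snell: sin θ_i = n · sin θ_r = 1.339 × sin 37.2° = 1.339 × 0.6046 = 0.8096.
θ_i = arcsin(0.8096) = 54.05°.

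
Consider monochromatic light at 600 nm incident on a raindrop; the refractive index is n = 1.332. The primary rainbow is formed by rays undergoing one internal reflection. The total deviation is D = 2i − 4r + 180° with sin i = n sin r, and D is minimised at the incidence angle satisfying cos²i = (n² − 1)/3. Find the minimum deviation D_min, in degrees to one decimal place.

137.8°

cos²i = (1.77422 − 1)/3 = 0.25807; i = arccos(0.50801) = 59.469°.
sin r = sin 59.469°/1.332 = 0.64666; r = 40.290°.
D_min = 2·59.469° − 4·40.290° + 180° = 137.776°.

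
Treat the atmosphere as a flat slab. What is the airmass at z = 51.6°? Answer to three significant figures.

1.61

X = sec z = 1/cos 51.6° = 1/0.6211 = 1.6099.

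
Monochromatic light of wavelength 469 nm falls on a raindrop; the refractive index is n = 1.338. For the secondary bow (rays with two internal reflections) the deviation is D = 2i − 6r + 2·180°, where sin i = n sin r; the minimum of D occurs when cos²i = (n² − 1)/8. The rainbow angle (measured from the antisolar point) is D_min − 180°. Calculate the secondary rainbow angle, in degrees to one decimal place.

52.2°

cos²i = (1.79024 − 1)/8 = 0.09878; i = arccos(0.31429) = 71.682°.
sin r = sin 71.682°/1.338 = 0.70951; r = 45.195°.
D_min = 2·71.682° − 6·45.195° + 360° = 232.193°.
Rainbow angle = D_min − 180° = 52.193°.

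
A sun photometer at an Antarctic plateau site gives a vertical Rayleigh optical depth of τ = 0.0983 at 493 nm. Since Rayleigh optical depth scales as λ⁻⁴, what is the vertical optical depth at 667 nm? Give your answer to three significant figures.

τ(667 nm) = τ(493 nm) × (493/667)⁴ = 0.0983 × (0.7391)⁴ = 0.0983 × 0.2985 = 0.0293.

0.0293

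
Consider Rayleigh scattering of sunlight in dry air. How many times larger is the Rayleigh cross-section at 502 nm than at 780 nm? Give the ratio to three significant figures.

5.83

Rayleigh scattering ∝ λ⁻⁴, so the ratio of coefficients is the inverse fourth power of the wavelength ratio.
σ(502)/σ(780) = (780/502)⁴ = (1.5538)⁴ = 5.829.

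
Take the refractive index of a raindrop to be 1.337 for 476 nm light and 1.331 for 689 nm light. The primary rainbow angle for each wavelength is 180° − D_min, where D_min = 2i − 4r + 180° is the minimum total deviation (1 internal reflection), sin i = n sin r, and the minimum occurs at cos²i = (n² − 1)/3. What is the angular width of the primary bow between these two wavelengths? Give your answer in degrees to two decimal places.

0.87°

At 476 nm (n = 1.337): cos²i = 0.26252 → i = 59.178°, r = 39.964°, D_min = 138.500°, rainbow angle = 41.500°.
At 689 nm (n = 1.331): cos²i = 0.25719 → i = 59.527°, r = 40.356°, D_min = 137.630°, rainbow angle = 42.370°.
Angular width = |41.500° − 42.370°| = 0.870°.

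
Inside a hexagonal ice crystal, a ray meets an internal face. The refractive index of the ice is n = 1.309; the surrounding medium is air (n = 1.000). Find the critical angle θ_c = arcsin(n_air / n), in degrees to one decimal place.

sin θ_c = n_air / n = 1.000 / 1.309 = 0.7639.
θ_c = arcsin(0.7639) = 49.81°.

49.8°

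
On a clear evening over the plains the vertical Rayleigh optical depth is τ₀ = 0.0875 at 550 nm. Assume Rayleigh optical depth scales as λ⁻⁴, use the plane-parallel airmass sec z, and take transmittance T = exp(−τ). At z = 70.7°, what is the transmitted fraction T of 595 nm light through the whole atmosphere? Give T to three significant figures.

sec 70.7° = 3.0256.
τ = 0.0875 × (550/595)⁴ × 3.0256 = 0.0875 × 0.7301 × 3.0256 = 0.1933.
T = exp(−0.1933) = 0.8242.

0.824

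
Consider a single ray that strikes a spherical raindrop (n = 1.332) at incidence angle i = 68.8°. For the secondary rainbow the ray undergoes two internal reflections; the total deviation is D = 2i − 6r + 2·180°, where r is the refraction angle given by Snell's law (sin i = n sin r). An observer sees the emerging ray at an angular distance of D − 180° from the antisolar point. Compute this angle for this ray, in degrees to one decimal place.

51.1°

sin r = sin 68.8° / 1.332 = 0.9323/1.332 = 0.6999; r = 44.42°.
D = 2·68.8° − 6·44.42° + 2·180° = 137.60° − 266.53° + 360° = 231.07°.
Angle from antisolar point = D − 180° = 51.07°.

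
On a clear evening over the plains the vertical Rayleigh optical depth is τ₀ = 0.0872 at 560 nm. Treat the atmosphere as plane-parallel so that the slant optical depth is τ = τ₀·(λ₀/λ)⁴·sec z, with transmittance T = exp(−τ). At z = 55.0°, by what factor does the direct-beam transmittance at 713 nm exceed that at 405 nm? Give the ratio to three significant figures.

Airmass: sec 55.0° = 1.7434.
τ(713 nm) = 0.0872 × (560/713)⁴ × 1.7434 = 0.0872 × 0.3805 × 1.7434 = 0.0579.
τ(405 nm) = 0.0872 × (560/405)⁴ × 1.7434 = 0.0872 × 3.6554 × 1.7434 = 0.5557.
T(713)/T(405) = exp(τ_B − τ_A) = exp(0.4979) = 1.6452.

1.65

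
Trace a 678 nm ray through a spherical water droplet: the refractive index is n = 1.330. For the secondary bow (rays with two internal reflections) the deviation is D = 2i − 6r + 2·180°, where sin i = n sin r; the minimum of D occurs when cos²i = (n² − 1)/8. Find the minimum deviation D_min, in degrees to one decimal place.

230.1°

cos²i = (1.76890 − 1)/8 = 0.09611; i = arccos(0.31002) = 71.940°.
sin r = sin 71.940°/1.330 = 0.71483; r = 45.630°.
D_min = 2·71.940° − 6·45.630° + 360° = 230.101°.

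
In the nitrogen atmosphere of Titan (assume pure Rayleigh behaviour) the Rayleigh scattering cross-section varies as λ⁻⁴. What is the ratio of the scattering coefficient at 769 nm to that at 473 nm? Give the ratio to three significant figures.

Rayleigh scattering ∝ λ⁻⁴, so the ratio of coefficients is the inverse fourth power of the wavelength ratio.
σ(769)/σ(473) = (473/769)⁴ = (0.6151)⁴ = 0.1431.

0.143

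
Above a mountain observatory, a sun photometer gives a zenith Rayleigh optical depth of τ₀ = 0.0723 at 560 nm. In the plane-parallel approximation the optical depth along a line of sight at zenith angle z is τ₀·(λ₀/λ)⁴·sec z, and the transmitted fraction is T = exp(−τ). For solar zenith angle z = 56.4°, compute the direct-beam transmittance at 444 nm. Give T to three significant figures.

sec 56.4° = 1.8070.
τ = 0.0723 × (560/444)⁴ × 1.8070 = 0.0723 × 2.5306 × 1.8070 = 0.3306.
T = exp(−0.3306) = 0.7185.

0.718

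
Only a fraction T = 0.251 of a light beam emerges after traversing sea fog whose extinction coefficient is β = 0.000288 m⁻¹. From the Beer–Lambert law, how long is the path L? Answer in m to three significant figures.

Beer–Lambert: T = exp(−βL) ⇒ L = −ln(T)/β = −ln(0.251)/0.000288 = 1.3823/0.000288 = 4800 m.

4800 m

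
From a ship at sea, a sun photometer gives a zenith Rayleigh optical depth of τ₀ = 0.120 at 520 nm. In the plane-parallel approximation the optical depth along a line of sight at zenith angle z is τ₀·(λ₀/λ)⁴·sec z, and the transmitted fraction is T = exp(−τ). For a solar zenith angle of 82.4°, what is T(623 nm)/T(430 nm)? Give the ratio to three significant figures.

Airmass: sec 82.4° = 7.5611.
τ(623 nm) = 0.120 × (520/623)⁴ × 7.5611 = 0.120 × 0.4854 × 7.5611 = 0.4404.
τ(430 nm) = 0.120 × (520/430)⁴ × 7.5611 = 0.120 × 2.1386 × 7.5611 = 1.9405.
T(623)/T(430) = exp(τ_B − τ_A) = exp(1.5001) = 4.4820.

4.48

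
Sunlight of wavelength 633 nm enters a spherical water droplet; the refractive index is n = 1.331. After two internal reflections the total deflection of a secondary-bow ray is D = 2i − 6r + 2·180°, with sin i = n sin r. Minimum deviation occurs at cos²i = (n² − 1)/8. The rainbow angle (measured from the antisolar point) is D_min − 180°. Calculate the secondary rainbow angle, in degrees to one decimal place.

cos²i = (1.77156 − 1)/8 = 0.09645; i = arccos(0.31056) = 71.907°.
sin r = sin 71.907°/1.331 = 0.71417; r = 45.575°.
D_min = 2·71.907° − 6·45.575° + 360° = 230.365°.
Rainbow angle = D_min − 180° = 50.365°.

50.4°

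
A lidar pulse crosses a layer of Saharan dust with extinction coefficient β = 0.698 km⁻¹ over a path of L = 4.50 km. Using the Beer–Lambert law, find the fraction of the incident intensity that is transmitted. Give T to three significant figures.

0.0432

τ = β·L = 0.698 × 4.50 = 3.1410.
T = exp(−3.1410) = 0.0432.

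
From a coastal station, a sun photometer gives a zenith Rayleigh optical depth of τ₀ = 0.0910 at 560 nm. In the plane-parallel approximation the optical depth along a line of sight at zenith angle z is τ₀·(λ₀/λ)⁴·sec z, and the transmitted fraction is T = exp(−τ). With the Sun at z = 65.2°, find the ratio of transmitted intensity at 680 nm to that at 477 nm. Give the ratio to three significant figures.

Airmass: sec 65.2° = 2.3841.
τ(680 nm) = 0.0910 × (560/680)⁴ × 2.3841 = 0.0910 × 0.4600 × 2.3841 = 0.0998.
τ(477 nm) = 0.0910 × (560/477)⁴ × 2.3841 = 0.0910 × 1.8997 × 2.3841 = 0.4121.
T(680)/T(477) = exp(τ_B − τ_A) = exp(0.3123) = 1.3666.

1.37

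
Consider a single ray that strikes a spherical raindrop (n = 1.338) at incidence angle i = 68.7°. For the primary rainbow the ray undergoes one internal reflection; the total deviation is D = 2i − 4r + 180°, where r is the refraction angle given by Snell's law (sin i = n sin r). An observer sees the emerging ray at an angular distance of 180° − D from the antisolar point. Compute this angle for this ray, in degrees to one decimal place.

sin r = sin 68.7° / 1.338 = 0.9317/1.338 = 0.6963; r = 44.13°.
D = 2·68.7° − 4·44.13° + 180° = 137.40° − 176.53° + 180° = 140.87°.
Angle from antisolar point = 180° − D = 39.13°.

39.1°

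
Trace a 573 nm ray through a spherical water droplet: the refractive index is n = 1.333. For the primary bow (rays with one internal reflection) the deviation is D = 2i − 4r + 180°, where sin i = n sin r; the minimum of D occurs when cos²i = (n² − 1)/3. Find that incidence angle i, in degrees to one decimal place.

59.4°

cos²i = (1.333² − 1)/3 = (1.77689 − 1)/3 = 0.25896.
cos i = 0.50888, so i = 59.410°.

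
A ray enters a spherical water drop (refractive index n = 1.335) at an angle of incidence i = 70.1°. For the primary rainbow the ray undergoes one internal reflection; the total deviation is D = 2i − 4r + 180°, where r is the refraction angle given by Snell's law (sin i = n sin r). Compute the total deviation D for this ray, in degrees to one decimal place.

sin r = sin 70.1° / 1.335 = 0.9403/1.335 = 0.7043; r = 44.78°.
D = 2·70.1° − 4·44.78° + 180° = 140.20° − 179.10° + 180° = 141.10°.

141.1°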